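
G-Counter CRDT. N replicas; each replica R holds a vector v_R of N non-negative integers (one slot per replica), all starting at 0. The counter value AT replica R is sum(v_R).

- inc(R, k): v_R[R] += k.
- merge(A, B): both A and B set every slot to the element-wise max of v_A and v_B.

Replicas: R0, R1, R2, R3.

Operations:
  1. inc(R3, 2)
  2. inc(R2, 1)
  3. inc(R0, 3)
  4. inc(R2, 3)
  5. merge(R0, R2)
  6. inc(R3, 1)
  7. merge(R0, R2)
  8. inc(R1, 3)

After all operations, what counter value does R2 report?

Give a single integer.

Answer: 7

Derivation:
Op 1: inc R3 by 2 -> R3=(0,0,0,2) value=2
Op 2: inc R2 by 1 -> R2=(0,0,1,0) value=1
Op 3: inc R0 by 3 -> R0=(3,0,0,0) value=3
Op 4: inc R2 by 3 -> R2=(0,0,4,0) value=4
Op 5: merge R0<->R2 -> R0=(3,0,4,0) R2=(3,0,4,0)
Op 6: inc R3 by 1 -> R3=(0,0,0,3) value=3
Op 7: merge R0<->R2 -> R0=(3,0,4,0) R2=(3,0,4,0)
Op 8: inc R1 by 3 -> R1=(0,3,0,0) value=3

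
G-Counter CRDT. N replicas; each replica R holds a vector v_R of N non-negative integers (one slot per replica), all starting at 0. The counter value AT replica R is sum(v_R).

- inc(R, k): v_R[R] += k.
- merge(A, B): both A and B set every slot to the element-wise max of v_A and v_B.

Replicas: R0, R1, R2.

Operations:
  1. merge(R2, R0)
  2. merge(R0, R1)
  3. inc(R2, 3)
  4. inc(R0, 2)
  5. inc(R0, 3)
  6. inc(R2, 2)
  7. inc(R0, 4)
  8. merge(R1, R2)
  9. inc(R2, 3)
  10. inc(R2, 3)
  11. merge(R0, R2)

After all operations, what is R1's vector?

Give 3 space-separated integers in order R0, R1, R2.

Op 1: merge R2<->R0 -> R2=(0,0,0) R0=(0,0,0)
Op 2: merge R0<->R1 -> R0=(0,0,0) R1=(0,0,0)
Op 3: inc R2 by 3 -> R2=(0,0,3) value=3
Op 4: inc R0 by 2 -> R0=(2,0,0) value=2
Op 5: inc R0 by 3 -> R0=(5,0,0) value=5
Op 6: inc R2 by 2 -> R2=(0,0,5) value=5
Op 7: inc R0 by 4 -> R0=(9,0,0) value=9
Op 8: merge R1<->R2 -> R1=(0,0,5) R2=(0,0,5)
Op 9: inc R2 by 3 -> R2=(0,0,8) value=8
Op 10: inc R2 by 3 -> R2=(0,0,11) value=11
Op 11: merge R0<->R2 -> R0=(9,0,11) R2=(9,0,11)

Answer: 0 0 5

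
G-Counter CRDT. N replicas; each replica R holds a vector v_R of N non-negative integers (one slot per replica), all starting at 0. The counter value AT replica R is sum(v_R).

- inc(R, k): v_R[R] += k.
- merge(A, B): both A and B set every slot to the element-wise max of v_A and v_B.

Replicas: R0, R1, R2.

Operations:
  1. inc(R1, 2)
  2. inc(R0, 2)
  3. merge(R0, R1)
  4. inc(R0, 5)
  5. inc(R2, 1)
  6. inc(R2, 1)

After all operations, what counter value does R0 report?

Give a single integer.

Answer: 9

Derivation:
Op 1: inc R1 by 2 -> R1=(0,2,0) value=2
Op 2: inc R0 by 2 -> R0=(2,0,0) value=2
Op 3: merge R0<->R1 -> R0=(2,2,0) R1=(2,2,0)
Op 4: inc R0 by 5 -> R0=(7,2,0) value=9
Op 5: inc R2 by 1 -> R2=(0,0,1) value=1
Op 6: inc R2 by 1 -> R2=(0,0,2) value=2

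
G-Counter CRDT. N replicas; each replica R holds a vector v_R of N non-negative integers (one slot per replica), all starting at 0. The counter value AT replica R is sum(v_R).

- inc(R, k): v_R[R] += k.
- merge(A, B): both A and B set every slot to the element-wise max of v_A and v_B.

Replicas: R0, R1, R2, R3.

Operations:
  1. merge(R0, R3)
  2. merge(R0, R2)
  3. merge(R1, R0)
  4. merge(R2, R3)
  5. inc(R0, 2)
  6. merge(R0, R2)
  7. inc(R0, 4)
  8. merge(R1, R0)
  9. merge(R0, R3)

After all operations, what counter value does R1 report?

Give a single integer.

Answer: 6

Derivation:
Op 1: merge R0<->R3 -> R0=(0,0,0,0) R3=(0,0,0,0)
Op 2: merge R0<->R2 -> R0=(0,0,0,0) R2=(0,0,0,0)
Op 3: merge R1<->R0 -> R1=(0,0,0,0) R0=(0,0,0,0)
Op 4: merge R2<->R3 -> R2=(0,0,0,0) R3=(0,0,0,0)
Op 5: inc R0 by 2 -> R0=(2,0,0,0) value=2
Op 6: merge R0<->R2 -> R0=(2,0,0,0) R2=(2,0,0,0)
Op 7: inc R0 by 4 -> R0=(6,0,0,0) value=6
Op 8: merge R1<->R0 -> R1=(6,0,0,0) R0=(6,0,0,0)
Op 9: merge R0<->R3 -> R0=(6,0,0,0) R3=(6,0,0,0)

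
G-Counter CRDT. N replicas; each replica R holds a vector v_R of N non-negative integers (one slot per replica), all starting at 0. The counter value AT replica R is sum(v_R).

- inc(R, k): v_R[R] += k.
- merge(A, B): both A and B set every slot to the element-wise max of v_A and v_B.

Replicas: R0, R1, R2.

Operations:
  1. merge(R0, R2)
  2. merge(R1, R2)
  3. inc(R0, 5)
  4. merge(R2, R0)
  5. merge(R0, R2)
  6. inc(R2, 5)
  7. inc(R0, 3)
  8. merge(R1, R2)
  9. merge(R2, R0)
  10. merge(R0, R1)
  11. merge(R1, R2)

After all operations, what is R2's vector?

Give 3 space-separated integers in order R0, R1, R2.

Op 1: merge R0<->R2 -> R0=(0,0,0) R2=(0,0,0)
Op 2: merge R1<->R2 -> R1=(0,0,0) R2=(0,0,0)
Op 3: inc R0 by 5 -> R0=(5,0,0) value=5
Op 4: merge R2<->R0 -> R2=(5,0,0) R0=(5,0,0)
Op 5: merge R0<->R2 -> R0=(5,0,0) R2=(5,0,0)
Op 6: inc R2 by 5 -> R2=(5,0,5) value=10
Op 7: inc R0 by 3 -> R0=(8,0,0) value=8
Op 8: merge R1<->R2 -> R1=(5,0,5) R2=(5,0,5)
Op 9: merge R2<->R0 -> R2=(8,0,5) R0=(8,0,5)
Op 10: merge R0<->R1 -> R0=(8,0,5) R1=(8,0,5)
Op 11: merge R1<->R2 -> R1=(8,0,5) R2=(8,0,5)

Answer: 8 0 5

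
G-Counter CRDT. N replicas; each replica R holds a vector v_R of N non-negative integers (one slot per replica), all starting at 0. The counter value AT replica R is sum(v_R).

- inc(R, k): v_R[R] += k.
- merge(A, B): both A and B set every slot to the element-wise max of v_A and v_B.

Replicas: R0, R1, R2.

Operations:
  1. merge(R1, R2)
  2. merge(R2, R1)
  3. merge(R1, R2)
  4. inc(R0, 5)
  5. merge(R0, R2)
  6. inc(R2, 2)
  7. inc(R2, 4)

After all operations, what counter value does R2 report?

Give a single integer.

Answer: 11

Derivation:
Op 1: merge R1<->R2 -> R1=(0,0,0) R2=(0,0,0)
Op 2: merge R2<->R1 -> R2=(0,0,0) R1=(0,0,0)
Op 3: merge R1<->R2 -> R1=(0,0,0) R2=(0,0,0)
Op 4: inc R0 by 5 -> R0=(5,0,0) value=5
Op 5: merge R0<->R2 -> R0=(5,0,0) R2=(5,0,0)
Op 6: inc R2 by 2 -> R2=(5,0,2) value=7
Op 7: inc R2 by 4 -> R2=(5,0,6) value=11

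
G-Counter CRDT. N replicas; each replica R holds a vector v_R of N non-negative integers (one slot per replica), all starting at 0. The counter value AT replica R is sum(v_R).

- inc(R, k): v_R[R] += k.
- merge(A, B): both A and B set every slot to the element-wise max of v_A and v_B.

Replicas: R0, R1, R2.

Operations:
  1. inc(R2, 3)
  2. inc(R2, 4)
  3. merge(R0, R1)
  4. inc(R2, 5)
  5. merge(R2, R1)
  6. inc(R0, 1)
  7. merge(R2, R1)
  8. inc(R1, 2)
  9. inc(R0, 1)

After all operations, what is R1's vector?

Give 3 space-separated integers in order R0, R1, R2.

Op 1: inc R2 by 3 -> R2=(0,0,3) value=3
Op 2: inc R2 by 4 -> R2=(0,0,7) value=7
Op 3: merge R0<->R1 -> R0=(0,0,0) R1=(0,0,0)
Op 4: inc R2 by 5 -> R2=(0,0,12) value=12
Op 5: merge R2<->R1 -> R2=(0,0,12) R1=(0,0,12)
Op 6: inc R0 by 1 -> R0=(1,0,0) value=1
Op 7: merge R2<->R1 -> R2=(0,0,12) R1=(0,0,12)
Op 8: inc R1 by 2 -> R1=(0,2,12) value=14
Op 9: inc R0 by 1 -> R0=(2,0,0) value=2

Answer: 0 2 12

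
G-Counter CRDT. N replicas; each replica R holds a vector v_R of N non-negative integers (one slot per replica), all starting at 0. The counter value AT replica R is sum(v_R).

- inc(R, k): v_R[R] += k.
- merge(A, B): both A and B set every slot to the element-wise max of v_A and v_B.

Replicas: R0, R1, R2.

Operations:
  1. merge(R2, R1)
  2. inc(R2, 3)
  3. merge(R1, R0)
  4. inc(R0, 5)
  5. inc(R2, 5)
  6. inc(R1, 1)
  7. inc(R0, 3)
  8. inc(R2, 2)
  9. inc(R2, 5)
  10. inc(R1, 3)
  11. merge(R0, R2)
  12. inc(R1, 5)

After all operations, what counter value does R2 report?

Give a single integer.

Op 1: merge R2<->R1 -> R2=(0,0,0) R1=(0,0,0)
Op 2: inc R2 by 3 -> R2=(0,0,3) value=3
Op 3: merge R1<->R0 -> R1=(0,0,0) R0=(0,0,0)
Op 4: inc R0 by 5 -> R0=(5,0,0) value=5
Op 5: inc R2 by 5 -> R2=(0,0,8) value=8
Op 6: inc R1 by 1 -> R1=(0,1,0) value=1
Op 7: inc R0 by 3 -> R0=(8,0,0) value=8
Op 8: inc R2 by 2 -> R2=(0,0,10) value=10
Op 9: inc R2 by 5 -> R2=(0,0,15) value=15
Op 10: inc R1 by 3 -> R1=(0,4,0) value=4
Op 11: merge R0<->R2 -> R0=(8,0,15) R2=(8,0,15)
Op 12: inc R1 by 5 -> R1=(0,9,0) value=9

Answer: 23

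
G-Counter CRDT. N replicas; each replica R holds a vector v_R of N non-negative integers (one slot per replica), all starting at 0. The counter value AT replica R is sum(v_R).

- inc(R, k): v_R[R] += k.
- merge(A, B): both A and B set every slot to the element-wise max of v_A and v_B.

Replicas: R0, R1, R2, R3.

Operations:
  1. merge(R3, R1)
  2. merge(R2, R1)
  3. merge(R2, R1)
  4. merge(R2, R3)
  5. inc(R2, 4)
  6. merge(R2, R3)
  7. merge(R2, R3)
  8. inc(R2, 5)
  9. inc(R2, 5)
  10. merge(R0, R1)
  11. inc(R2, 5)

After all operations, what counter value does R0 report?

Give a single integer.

Op 1: merge R3<->R1 -> R3=(0,0,0,0) R1=(0,0,0,0)
Op 2: merge R2<->R1 -> R2=(0,0,0,0) R1=(0,0,0,0)
Op 3: merge R2<->R1 -> R2=(0,0,0,0) R1=(0,0,0,0)
Op 4: merge R2<->R3 -> R2=(0,0,0,0) R3=(0,0,0,0)
Op 5: inc R2 by 4 -> R2=(0,0,4,0) value=4
Op 6: merge R2<->R3 -> R2=(0,0,4,0) R3=(0,0,4,0)
Op 7: merge R2<->R3 -> R2=(0,0,4,0) R3=(0,0,4,0)
Op 8: inc R2 by 5 -> R2=(0,0,9,0) value=9
Op 9: inc R2 by 5 -> R2=(0,0,14,0) value=14
Op 10: merge R0<->R1 -> R0=(0,0,0,0) R1=(0,0,0,0)
Op 11: inc R2 by 5 -> R2=(0,0,19,0) value=19

Answer: 0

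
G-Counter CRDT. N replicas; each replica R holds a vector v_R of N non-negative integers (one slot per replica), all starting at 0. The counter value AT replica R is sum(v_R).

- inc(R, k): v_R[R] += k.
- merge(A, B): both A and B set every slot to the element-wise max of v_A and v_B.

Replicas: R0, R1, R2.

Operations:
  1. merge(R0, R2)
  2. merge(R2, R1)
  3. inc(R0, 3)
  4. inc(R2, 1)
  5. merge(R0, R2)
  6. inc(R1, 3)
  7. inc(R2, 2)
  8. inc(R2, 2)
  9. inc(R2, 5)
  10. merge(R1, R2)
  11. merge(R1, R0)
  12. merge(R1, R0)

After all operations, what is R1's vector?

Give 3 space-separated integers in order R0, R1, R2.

Op 1: merge R0<->R2 -> R0=(0,0,0) R2=(0,0,0)
Op 2: merge R2<->R1 -> R2=(0,0,0) R1=(0,0,0)
Op 3: inc R0 by 3 -> R0=(3,0,0) value=3
Op 4: inc R2 by 1 -> R2=(0,0,1) value=1
Op 5: merge R0<->R2 -> R0=(3,0,1) R2=(3,0,1)
Op 6: inc R1 by 3 -> R1=(0,3,0) value=3
Op 7: inc R2 by 2 -> R2=(3,0,3) value=6
Op 8: inc R2 by 2 -> R2=(3,0,5) value=8
Op 9: inc R2 by 5 -> R2=(3,0,10) value=13
Op 10: merge R1<->R2 -> R1=(3,3,10) R2=(3,3,10)
Op 11: merge R1<->R0 -> R1=(3,3,10) R0=(3,3,10)
Op 12: merge R1<->R0 -> R1=(3,3,10) R0=(3,3,10)

Answer: 3 3 10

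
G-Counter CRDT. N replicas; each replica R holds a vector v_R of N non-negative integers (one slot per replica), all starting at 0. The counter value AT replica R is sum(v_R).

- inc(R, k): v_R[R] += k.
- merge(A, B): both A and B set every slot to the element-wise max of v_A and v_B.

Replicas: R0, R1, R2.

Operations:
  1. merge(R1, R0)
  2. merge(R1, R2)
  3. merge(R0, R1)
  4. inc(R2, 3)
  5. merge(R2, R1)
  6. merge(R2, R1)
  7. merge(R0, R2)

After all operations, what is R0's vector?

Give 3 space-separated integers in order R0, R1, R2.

Answer: 0 0 3

Derivation:
Op 1: merge R1<->R0 -> R1=(0,0,0) R0=(0,0,0)
Op 2: merge R1<->R2 -> R1=(0,0,0) R2=(0,0,0)
Op 3: merge R0<->R1 -> R0=(0,0,0) R1=(0,0,0)
Op 4: inc R2 by 3 -> R2=(0,0,3) value=3
Op 5: merge R2<->R1 -> R2=(0,0,3) R1=(0,0,3)
Op 6: merge R2<->R1 -> R2=(0,0,3) R1=(0,0,3)
Op 7: merge R0<->R2 -> R0=(0,0,3) R2=(0,0,3)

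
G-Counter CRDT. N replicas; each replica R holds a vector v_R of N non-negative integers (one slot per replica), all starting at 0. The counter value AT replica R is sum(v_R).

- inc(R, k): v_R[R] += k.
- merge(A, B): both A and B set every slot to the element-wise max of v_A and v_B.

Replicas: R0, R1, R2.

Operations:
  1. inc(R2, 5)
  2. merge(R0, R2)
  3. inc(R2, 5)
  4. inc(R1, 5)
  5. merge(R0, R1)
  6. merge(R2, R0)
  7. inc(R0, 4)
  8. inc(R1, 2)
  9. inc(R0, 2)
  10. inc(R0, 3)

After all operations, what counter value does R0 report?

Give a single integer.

Op 1: inc R2 by 5 -> R2=(0,0,5) value=5
Op 2: merge R0<->R2 -> R0=(0,0,5) R2=(0,0,5)
Op 3: inc R2 by 5 -> R2=(0,0,10) value=10
Op 4: inc R1 by 5 -> R1=(0,5,0) value=5
Op 5: merge R0<->R1 -> R0=(0,5,5) R1=(0,5,5)
Op 6: merge R2<->R0 -> R2=(0,5,10) R0=(0,5,10)
Op 7: inc R0 by 4 -> R0=(4,5,10) value=19
Op 8: inc R1 by 2 -> R1=(0,7,5) value=12
Op 9: inc R0 by 2 -> R0=(6,5,10) value=21
Op 10: inc R0 by 3 -> R0=(9,5,10) value=24

Answer: 24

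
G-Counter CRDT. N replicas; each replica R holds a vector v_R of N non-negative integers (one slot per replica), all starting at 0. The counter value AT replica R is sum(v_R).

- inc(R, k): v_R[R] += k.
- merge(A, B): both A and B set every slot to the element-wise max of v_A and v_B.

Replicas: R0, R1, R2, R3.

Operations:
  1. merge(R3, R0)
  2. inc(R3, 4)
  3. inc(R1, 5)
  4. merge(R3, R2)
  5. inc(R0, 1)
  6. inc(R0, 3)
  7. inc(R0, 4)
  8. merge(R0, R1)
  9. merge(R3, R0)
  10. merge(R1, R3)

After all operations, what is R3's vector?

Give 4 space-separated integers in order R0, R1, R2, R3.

Op 1: merge R3<->R0 -> R3=(0,0,0,0) R0=(0,0,0,0)
Op 2: inc R3 by 4 -> R3=(0,0,0,4) value=4
Op 3: inc R1 by 5 -> R1=(0,5,0,0) value=5
Op 4: merge R3<->R2 -> R3=(0,0,0,4) R2=(0,0,0,4)
Op 5: inc R0 by 1 -> R0=(1,0,0,0) value=1
Op 6: inc R0 by 3 -> R0=(4,0,0,0) value=4
Op 7: inc R0 by 4 -> R0=(8,0,0,0) value=8
Op 8: merge R0<->R1 -> R0=(8,5,0,0) R1=(8,5,0,0)
Op 9: merge R3<->R0 -> R3=(8,5,0,4) R0=(8,5,0,4)
Op 10: merge R1<->R3 -> R1=(8,5,0,4) R3=(8,5,0,4)

Answer: 8 5 0 4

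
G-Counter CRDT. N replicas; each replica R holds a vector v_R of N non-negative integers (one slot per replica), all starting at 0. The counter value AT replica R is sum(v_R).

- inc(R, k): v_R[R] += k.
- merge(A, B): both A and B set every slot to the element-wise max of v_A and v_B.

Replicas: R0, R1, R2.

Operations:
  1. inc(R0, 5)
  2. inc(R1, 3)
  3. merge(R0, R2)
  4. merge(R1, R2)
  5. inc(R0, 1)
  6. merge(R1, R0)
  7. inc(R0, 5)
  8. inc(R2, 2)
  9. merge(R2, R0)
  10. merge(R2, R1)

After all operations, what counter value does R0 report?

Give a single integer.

Op 1: inc R0 by 5 -> R0=(5,0,0) value=5
Op 2: inc R1 by 3 -> R1=(0,3,0) value=3
Op 3: merge R0<->R2 -> R0=(5,0,0) R2=(5,0,0)
Op 4: merge R1<->R2 -> R1=(5,3,0) R2=(5,3,0)
Op 5: inc R0 by 1 -> R0=(6,0,0) value=6
Op 6: merge R1<->R0 -> R1=(6,3,0) R0=(6,3,0)
Op 7: inc R0 by 5 -> R0=(11,3,0) value=14
Op 8: inc R2 by 2 -> R2=(5,3,2) value=10
Op 9: merge R2<->R0 -> R2=(11,3,2) R0=(11,3,2)
Op 10: merge R2<->R1 -> R2=(11,3,2) R1=(11,3,2)

Answer: 16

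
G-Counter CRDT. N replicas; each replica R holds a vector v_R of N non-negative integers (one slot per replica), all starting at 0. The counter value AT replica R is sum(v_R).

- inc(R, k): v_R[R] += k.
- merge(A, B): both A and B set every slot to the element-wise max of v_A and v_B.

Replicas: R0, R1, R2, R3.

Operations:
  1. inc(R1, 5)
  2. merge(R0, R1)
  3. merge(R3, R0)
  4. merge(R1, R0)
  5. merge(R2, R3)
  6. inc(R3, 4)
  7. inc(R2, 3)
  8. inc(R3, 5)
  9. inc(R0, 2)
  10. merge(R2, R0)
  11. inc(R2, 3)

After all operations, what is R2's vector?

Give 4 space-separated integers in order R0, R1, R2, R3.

Op 1: inc R1 by 5 -> R1=(0,5,0,0) value=5
Op 2: merge R0<->R1 -> R0=(0,5,0,0) R1=(0,5,0,0)
Op 3: merge R3<->R0 -> R3=(0,5,0,0) R0=(0,5,0,0)
Op 4: merge R1<->R0 -> R1=(0,5,0,0) R0=(0,5,0,0)
Op 5: merge R2<->R3 -> R2=(0,5,0,0) R3=(0,5,0,0)
Op 6: inc R3 by 4 -> R3=(0,5,0,4) value=9
Op 7: inc R2 by 3 -> R2=(0,5,3,0) value=8
Op 8: inc R3 by 5 -> R3=(0,5,0,9) value=14
Op 9: inc R0 by 2 -> R0=(2,5,0,0) value=7
Op 10: merge R2<->R0 -> R2=(2,5,3,0) R0=(2,5,3,0)
Op 11: inc R2 by 3 -> R2=(2,5,6,0) value=13

Answer: 2 5 6 0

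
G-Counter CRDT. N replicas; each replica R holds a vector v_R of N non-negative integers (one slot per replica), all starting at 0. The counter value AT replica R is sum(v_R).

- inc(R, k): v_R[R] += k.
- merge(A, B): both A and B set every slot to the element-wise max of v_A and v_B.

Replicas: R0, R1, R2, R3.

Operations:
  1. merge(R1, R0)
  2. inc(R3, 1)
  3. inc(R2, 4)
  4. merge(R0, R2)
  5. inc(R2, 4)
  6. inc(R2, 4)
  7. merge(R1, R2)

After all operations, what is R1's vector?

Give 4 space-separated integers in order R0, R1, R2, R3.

Op 1: merge R1<->R0 -> R1=(0,0,0,0) R0=(0,0,0,0)
Op 2: inc R3 by 1 -> R3=(0,0,0,1) value=1
Op 3: inc R2 by 4 -> R2=(0,0,4,0) value=4
Op 4: merge R0<->R2 -> R0=(0,0,4,0) R2=(0,0,4,0)
Op 5: inc R2 by 4 -> R2=(0,0,8,0) value=8
Op 6: inc R2 by 4 -> R2=(0,0,12,0) value=12
Op 7: merge R1<->R2 -> R1=(0,0,12,0) R2=(0,0,12,0)

Answer: 0 0 12 0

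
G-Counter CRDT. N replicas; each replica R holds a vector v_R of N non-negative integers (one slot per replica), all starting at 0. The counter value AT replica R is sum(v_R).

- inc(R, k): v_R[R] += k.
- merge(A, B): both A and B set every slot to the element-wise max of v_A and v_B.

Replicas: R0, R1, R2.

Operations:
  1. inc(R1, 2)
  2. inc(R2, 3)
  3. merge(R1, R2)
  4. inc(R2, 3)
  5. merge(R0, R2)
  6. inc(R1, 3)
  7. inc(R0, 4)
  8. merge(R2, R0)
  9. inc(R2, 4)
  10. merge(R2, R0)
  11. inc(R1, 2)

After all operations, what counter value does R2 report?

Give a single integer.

Op 1: inc R1 by 2 -> R1=(0,2,0) value=2
Op 2: inc R2 by 3 -> R2=(0,0,3) value=3
Op 3: merge R1<->R2 -> R1=(0,2,3) R2=(0,2,3)
Op 4: inc R2 by 3 -> R2=(0,2,6) value=8
Op 5: merge R0<->R2 -> R0=(0,2,6) R2=(0,2,6)
Op 6: inc R1 by 3 -> R1=(0,5,3) value=8
Op 7: inc R0 by 4 -> R0=(4,2,6) value=12
Op 8: merge R2<->R0 -> R2=(4,2,6) R0=(4,2,6)
Op 9: inc R2 by 4 -> R2=(4,2,10) value=16
Op 10: merge R2<->R0 -> R2=(4,2,10) R0=(4,2,10)
Op 11: inc R1 by 2 -> R1=(0,7,3) value=10

Answer: 16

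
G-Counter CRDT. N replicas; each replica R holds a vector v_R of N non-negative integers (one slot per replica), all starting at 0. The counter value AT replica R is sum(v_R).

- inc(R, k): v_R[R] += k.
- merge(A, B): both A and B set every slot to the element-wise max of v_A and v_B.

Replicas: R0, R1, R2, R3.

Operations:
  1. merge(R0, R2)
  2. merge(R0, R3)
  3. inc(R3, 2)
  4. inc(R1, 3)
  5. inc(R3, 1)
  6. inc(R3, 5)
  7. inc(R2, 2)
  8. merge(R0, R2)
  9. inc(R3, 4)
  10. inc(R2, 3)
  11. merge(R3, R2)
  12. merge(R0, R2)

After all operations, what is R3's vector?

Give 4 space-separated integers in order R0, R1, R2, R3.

Op 1: merge R0<->R2 -> R0=(0,0,0,0) R2=(0,0,0,0)
Op 2: merge R0<->R3 -> R0=(0,0,0,0) R3=(0,0,0,0)
Op 3: inc R3 by 2 -> R3=(0,0,0,2) value=2
Op 4: inc R1 by 3 -> R1=(0,3,0,0) value=3
Op 5: inc R3 by 1 -> R3=(0,0,0,3) value=3
Op 6: inc R3 by 5 -> R3=(0,0,0,8) value=8
Op 7: inc R2 by 2 -> R2=(0,0,2,0) value=2
Op 8: merge R0<->R2 -> R0=(0,0,2,0) R2=(0,0,2,0)
Op 9: inc R3 by 4 -> R3=(0,0,0,12) value=12
Op 10: inc R2 by 3 -> R2=(0,0,5,0) value=5
Op 11: merge R3<->R2 -> R3=(0,0,5,12) R2=(0,0,5,12)
Op 12: merge R0<->R2 -> R0=(0,0,5,12) R2=(0,0,5,12)

Answer: 0 0 5 12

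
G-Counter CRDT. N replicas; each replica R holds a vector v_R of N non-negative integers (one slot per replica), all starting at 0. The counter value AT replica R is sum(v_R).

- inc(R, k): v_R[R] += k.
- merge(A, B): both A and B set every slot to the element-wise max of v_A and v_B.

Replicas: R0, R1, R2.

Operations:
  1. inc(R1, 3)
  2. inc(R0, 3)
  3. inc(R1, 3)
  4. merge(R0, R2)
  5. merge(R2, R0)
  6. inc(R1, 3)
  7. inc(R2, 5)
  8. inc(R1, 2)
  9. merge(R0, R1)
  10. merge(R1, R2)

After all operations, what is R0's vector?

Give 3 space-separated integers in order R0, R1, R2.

Answer: 3 11 0

Derivation:
Op 1: inc R1 by 3 -> R1=(0,3,0) value=3
Op 2: inc R0 by 3 -> R0=(3,0,0) value=3
Op 3: inc R1 by 3 -> R1=(0,6,0) value=6
Op 4: merge R0<->R2 -> R0=(3,0,0) R2=(3,0,0)
Op 5: merge R2<->R0 -> R2=(3,0,0) R0=(3,0,0)
Op 6: inc R1 by 3 -> R1=(0,9,0) value=9
Op 7: inc R2 by 5 -> R2=(3,0,5) value=8
Op 8: inc R1 by 2 -> R1=(0,11,0) value=11
Op 9: merge R0<->R1 -> R0=(3,11,0) R1=(3,11,0)
Op 10: merge R1<->R2 -> R1=(3,11,5) R2=(3,11,5)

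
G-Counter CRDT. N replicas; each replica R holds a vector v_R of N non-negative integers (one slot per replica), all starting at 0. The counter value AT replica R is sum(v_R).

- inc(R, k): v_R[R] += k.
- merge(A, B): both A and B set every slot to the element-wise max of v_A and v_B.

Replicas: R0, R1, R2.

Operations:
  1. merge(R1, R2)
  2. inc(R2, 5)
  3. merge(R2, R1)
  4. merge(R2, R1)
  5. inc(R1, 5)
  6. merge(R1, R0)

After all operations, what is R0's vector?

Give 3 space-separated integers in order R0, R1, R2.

Op 1: merge R1<->R2 -> R1=(0,0,0) R2=(0,0,0)
Op 2: inc R2 by 5 -> R2=(0,0,5) value=5
Op 3: merge R2<->R1 -> R2=(0,0,5) R1=(0,0,5)
Op 4: merge R2<->R1 -> R2=(0,0,5) R1=(0,0,5)
Op 5: inc R1 by 5 -> R1=(0,5,5) value=10
Op 6: merge R1<->R0 -> R1=(0,5,5) R0=(0,5,5)

Answer: 0 5 5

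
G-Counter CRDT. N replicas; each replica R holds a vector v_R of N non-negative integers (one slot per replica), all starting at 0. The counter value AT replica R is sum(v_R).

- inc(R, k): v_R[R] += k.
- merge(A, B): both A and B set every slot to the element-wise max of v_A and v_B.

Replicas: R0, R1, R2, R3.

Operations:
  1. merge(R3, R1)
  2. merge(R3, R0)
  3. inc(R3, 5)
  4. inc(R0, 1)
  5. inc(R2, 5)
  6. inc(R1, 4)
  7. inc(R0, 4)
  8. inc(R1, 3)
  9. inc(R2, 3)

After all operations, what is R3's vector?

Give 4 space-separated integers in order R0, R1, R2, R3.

Answer: 0 0 0 5

Derivation:
Op 1: merge R3<->R1 -> R3=(0,0,0,0) R1=(0,0,0,0)
Op 2: merge R3<->R0 -> R3=(0,0,0,0) R0=(0,0,0,0)
Op 3: inc R3 by 5 -> R3=(0,0,0,5) value=5
Op 4: inc R0 by 1 -> R0=(1,0,0,0) value=1
Op 5: inc R2 by 5 -> R2=(0,0,5,0) value=5
Op 6: inc R1 by 4 -> R1=(0,4,0,0) value=4
Op 7: inc R0 by 4 -> R0=(5,0,0,0) value=5
Op 8: inc R1 by 3 -> R1=(0,7,0,0) value=7
Op 9: inc R2 by 3 -> R2=(0,0,8,0) value=8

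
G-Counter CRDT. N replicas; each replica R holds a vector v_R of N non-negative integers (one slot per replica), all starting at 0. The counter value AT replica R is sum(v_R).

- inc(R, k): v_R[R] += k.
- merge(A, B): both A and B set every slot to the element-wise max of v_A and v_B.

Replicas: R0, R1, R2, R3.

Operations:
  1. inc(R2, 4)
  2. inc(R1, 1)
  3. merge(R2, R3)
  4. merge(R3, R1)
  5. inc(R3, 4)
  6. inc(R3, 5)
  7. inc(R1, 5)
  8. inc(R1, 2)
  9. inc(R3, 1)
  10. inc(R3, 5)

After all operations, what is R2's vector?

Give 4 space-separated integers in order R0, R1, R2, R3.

Answer: 0 0 4 0

Derivation:
Op 1: inc R2 by 4 -> R2=(0,0,4,0) value=4
Op 2: inc R1 by 1 -> R1=(0,1,0,0) value=1
Op 3: merge R2<->R3 -> R2=(0,0,4,0) R3=(0,0,4,0)
Op 4: merge R3<->R1 -> R3=(0,1,4,0) R1=(0,1,4,0)
Op 5: inc R3 by 4 -> R3=(0,1,4,4) value=9
Op 6: inc R3 by 5 -> R3=(0,1,4,9) value=14
Op 7: inc R1 by 5 -> R1=(0,6,4,0) value=10
Op 8: inc R1 by 2 -> R1=(0,8,4,0) value=12
Op 9: inc R3 by 1 -> R3=(0,1,4,10) value=15
Op 10: inc R3 by 5 -> R3=(0,1,4,15) value=20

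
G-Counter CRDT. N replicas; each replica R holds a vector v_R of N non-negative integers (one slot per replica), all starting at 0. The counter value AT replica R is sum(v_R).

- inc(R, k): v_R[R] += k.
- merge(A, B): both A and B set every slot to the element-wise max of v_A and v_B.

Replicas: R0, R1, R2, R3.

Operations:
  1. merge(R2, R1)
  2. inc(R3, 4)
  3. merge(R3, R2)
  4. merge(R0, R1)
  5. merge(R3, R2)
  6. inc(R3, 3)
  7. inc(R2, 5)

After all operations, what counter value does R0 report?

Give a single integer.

Answer: 0

Derivation:
Op 1: merge R2<->R1 -> R2=(0,0,0,0) R1=(0,0,0,0)
Op 2: inc R3 by 4 -> R3=(0,0,0,4) value=4
Op 3: merge R3<->R2 -> R3=(0,0,0,4) R2=(0,0,0,4)
Op 4: merge R0<->R1 -> R0=(0,0,0,0) R1=(0,0,0,0)
Op 5: merge R3<->R2 -> R3=(0,0,0,4) R2=(0,0,0,4)
Op 6: inc R3 by 3 -> R3=(0,0,0,7) value=7
Op 7: inc R2 by 5 -> R2=(0,0,5,4) value=9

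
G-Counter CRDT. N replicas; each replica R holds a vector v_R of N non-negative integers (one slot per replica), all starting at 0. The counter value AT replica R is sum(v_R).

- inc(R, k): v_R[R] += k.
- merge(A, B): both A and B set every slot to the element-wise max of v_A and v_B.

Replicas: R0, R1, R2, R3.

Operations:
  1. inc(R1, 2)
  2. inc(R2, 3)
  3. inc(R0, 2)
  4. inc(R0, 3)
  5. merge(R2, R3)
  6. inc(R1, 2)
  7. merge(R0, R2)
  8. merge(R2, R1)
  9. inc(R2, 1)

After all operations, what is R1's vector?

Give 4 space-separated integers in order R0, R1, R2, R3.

Op 1: inc R1 by 2 -> R1=(0,2,0,0) value=2
Op 2: inc R2 by 3 -> R2=(0,0,3,0) value=3
Op 3: inc R0 by 2 -> R0=(2,0,0,0) value=2
Op 4: inc R0 by 3 -> R0=(5,0,0,0) value=5
Op 5: merge R2<->R3 -> R2=(0,0,3,0) R3=(0,0,3,0)
Op 6: inc R1 by 2 -> R1=(0,4,0,0) value=4
Op 7: merge R0<->R2 -> R0=(5,0,3,0) R2=(5,0,3,0)
Op 8: merge R2<->R1 -> R2=(5,4,3,0) R1=(5,4,3,0)
Op 9: inc R2 by 1 -> R2=(5,4,4,0) value=13

Answer: 5 4 3 0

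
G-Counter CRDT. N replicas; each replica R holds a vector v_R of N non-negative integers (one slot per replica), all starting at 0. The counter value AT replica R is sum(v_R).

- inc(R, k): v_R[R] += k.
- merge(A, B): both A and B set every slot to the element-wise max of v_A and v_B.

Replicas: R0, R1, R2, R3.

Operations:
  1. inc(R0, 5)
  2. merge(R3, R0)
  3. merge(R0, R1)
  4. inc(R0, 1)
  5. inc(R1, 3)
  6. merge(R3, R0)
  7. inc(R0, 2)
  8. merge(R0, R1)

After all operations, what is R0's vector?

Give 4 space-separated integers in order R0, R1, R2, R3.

Op 1: inc R0 by 5 -> R0=(5,0,0,0) value=5
Op 2: merge R3<->R0 -> R3=(5,0,0,0) R0=(5,0,0,0)
Op 3: merge R0<->R1 -> R0=(5,0,0,0) R1=(5,0,0,0)
Op 4: inc R0 by 1 -> R0=(6,0,0,0) value=6
Op 5: inc R1 by 3 -> R1=(5,3,0,0) value=8
Op 6: merge R3<->R0 -> R3=(6,0,0,0) R0=(6,0,0,0)
Op 7: inc R0 by 2 -> R0=(8,0,0,0) value=8
Op 8: merge R0<->R1 -> R0=(8,3,0,0) R1=(8,3,0,0)

Answer: 8 3 0 0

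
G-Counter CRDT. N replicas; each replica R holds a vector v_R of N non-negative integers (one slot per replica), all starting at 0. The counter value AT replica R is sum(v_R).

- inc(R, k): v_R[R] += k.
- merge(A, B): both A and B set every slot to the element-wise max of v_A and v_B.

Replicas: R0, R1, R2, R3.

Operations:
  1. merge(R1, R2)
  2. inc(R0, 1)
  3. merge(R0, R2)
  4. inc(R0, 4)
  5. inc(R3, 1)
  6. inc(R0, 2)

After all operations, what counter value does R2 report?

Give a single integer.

Op 1: merge R1<->R2 -> R1=(0,0,0,0) R2=(0,0,0,0)
Op 2: inc R0 by 1 -> R0=(1,0,0,0) value=1
Op 3: merge R0<->R2 -> R0=(1,0,0,0) R2=(1,0,0,0)
Op 4: inc R0 by 4 -> R0=(5,0,0,0) value=5
Op 5: inc R3 by 1 -> R3=(0,0,0,1) value=1
Op 6: inc R0 by 2 -> R0=(7,0,0,0) value=7

Answer: 1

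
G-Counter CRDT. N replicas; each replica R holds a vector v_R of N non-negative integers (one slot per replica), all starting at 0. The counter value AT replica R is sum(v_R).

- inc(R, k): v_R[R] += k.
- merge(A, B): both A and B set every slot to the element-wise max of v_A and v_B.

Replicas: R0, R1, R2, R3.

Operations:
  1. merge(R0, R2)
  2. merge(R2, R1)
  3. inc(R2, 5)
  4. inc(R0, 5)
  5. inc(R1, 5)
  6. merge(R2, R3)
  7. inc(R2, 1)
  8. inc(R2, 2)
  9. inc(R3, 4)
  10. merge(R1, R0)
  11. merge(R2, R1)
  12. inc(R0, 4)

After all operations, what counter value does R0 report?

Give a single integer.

Op 1: merge R0<->R2 -> R0=(0,0,0,0) R2=(0,0,0,0)
Op 2: merge R2<->R1 -> R2=(0,0,0,0) R1=(0,0,0,0)
Op 3: inc R2 by 5 -> R2=(0,0,5,0) value=5
Op 4: inc R0 by 5 -> R0=(5,0,0,0) value=5
Op 5: inc R1 by 5 -> R1=(0,5,0,0) value=5
Op 6: merge R2<->R3 -> R2=(0,0,5,0) R3=(0,0,5,0)
Op 7: inc R2 by 1 -> R2=(0,0,6,0) value=6
Op 8: inc R2 by 2 -> R2=(0,0,8,0) value=8
Op 9: inc R3 by 4 -> R3=(0,0,5,4) value=9
Op 10: merge R1<->R0 -> R1=(5,5,0,0) R0=(5,5,0,0)
Op 11: merge R2<->R1 -> R2=(5,5,8,0) R1=(5,5,8,0)
Op 12: inc R0 by 4 -> R0=(9,5,0,0) value=14

Answer: 14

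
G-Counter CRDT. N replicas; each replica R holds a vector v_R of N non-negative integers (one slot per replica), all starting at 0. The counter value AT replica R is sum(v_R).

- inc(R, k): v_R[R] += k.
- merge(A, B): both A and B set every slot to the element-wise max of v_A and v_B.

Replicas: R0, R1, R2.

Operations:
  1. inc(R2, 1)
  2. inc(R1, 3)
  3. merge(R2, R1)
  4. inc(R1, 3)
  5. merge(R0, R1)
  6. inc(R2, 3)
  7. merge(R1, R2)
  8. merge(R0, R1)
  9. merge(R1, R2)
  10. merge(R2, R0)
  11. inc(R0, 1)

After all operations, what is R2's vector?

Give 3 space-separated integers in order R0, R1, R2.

Answer: 0 6 4

Derivation:
Op 1: inc R2 by 1 -> R2=(0,0,1) value=1
Op 2: inc R1 by 3 -> R1=(0,3,0) value=3
Op 3: merge R2<->R1 -> R2=(0,3,1) R1=(0,3,1)
Op 4: inc R1 by 3 -> R1=(0,6,1) value=7
Op 5: merge R0<->R1 -> R0=(0,6,1) R1=(0,6,1)
Op 6: inc R2 by 3 -> R2=(0,3,4) value=7
Op 7: merge R1<->R2 -> R1=(0,6,4) R2=(0,6,4)
Op 8: merge R0<->R1 -> R0=(0,6,4) R1=(0,6,4)
Op 9: merge R1<->R2 -> R1=(0,6,4) R2=(0,6,4)
Op 10: merge R2<->R0 -> R2=(0,6,4) R0=(0,6,4)
Op 11: inc R0 by 1 -> R0=(1,6,4) value=11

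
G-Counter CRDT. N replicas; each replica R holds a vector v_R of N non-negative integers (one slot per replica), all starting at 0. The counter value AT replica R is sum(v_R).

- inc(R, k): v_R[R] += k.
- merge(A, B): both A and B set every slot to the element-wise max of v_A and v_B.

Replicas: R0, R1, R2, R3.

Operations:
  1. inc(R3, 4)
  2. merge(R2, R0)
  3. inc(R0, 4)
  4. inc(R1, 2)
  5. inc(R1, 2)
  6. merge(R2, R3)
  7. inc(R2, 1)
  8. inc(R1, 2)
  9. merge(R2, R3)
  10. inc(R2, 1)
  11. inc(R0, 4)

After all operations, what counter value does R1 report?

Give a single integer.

Op 1: inc R3 by 4 -> R3=(0,0,0,4) value=4
Op 2: merge R2<->R0 -> R2=(0,0,0,0) R0=(0,0,0,0)
Op 3: inc R0 by 4 -> R0=(4,0,0,0) value=4
Op 4: inc R1 by 2 -> R1=(0,2,0,0) value=2
Op 5: inc R1 by 2 -> R1=(0,4,0,0) value=4
Op 6: merge R2<->R3 -> R2=(0,0,0,4) R3=(0,0,0,4)
Op 7: inc R2 by 1 -> R2=(0,0,1,4) value=5
Op 8: inc R1 by 2 -> R1=(0,6,0,0) value=6
Op 9: merge R2<->R3 -> R2=(0,0,1,4) R3=(0,0,1,4)
Op 10: inc R2 by 1 -> R2=(0,0,2,4) value=6
Op 11: inc R0 by 4 -> R0=(8,0,0,0) value=8

Answer: 6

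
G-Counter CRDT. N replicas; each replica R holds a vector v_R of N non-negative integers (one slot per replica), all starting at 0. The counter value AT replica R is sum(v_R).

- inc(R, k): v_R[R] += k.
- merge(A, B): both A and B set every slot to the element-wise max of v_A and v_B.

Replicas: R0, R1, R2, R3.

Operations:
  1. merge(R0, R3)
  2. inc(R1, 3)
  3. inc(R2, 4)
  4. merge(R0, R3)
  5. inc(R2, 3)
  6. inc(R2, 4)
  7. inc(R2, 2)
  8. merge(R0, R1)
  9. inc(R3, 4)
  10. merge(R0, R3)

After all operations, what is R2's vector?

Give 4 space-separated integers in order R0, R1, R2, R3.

Answer: 0 0 13 0

Derivation:
Op 1: merge R0<->R3 -> R0=(0,0,0,0) R3=(0,0,0,0)
Op 2: inc R1 by 3 -> R1=(0,3,0,0) value=3
Op 3: inc R2 by 4 -> R2=(0,0,4,0) value=4
Op 4: merge R0<->R3 -> R0=(0,0,0,0) R3=(0,0,0,0)
Op 5: inc R2 by 3 -> R2=(0,0,7,0) value=7
Op 6: inc R2 by 4 -> R2=(0,0,11,0) value=11
Op 7: inc R2 by 2 -> R2=(0,0,13,0) value=13
Op 8: merge R0<->R1 -> R0=(0,3,0,0) R1=(0,3,0,0)
Op 9: inc R3 by 4 -> R3=(0,0,0,4) value=4
Op 10: merge R0<->R3 -> R0=(0,3,0,4) R3=(0,3,0,4)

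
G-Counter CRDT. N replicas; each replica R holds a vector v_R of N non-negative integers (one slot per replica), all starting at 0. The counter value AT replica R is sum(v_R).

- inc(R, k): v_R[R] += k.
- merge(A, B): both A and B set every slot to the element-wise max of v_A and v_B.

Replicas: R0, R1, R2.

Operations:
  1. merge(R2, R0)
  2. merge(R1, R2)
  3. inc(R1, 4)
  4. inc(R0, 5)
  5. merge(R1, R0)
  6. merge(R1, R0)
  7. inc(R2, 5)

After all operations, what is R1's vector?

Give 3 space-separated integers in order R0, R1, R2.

Op 1: merge R2<->R0 -> R2=(0,0,0) R0=(0,0,0)
Op 2: merge R1<->R2 -> R1=(0,0,0) R2=(0,0,0)
Op 3: inc R1 by 4 -> R1=(0,4,0) value=4
Op 4: inc R0 by 5 -> R0=(5,0,0) value=5
Op 5: merge R1<->R0 -> R1=(5,4,0) R0=(5,4,0)
Op 6: merge R1<->R0 -> R1=(5,4,0) R0=(5,4,0)
Op 7: inc R2 by 5 -> R2=(0,0,5) value=5

Answer: 5 4 0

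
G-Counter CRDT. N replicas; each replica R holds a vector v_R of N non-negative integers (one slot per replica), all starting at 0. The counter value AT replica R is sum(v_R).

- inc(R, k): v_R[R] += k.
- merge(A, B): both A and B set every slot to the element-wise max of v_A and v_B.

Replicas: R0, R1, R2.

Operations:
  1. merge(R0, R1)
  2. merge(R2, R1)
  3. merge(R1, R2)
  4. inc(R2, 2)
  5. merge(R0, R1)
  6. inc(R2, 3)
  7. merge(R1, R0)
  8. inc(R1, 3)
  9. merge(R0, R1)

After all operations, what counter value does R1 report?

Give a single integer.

Answer: 3

Derivation:
Op 1: merge R0<->R1 -> R0=(0,0,0) R1=(0,0,0)
Op 2: merge R2<->R1 -> R2=(0,0,0) R1=(0,0,0)
Op 3: merge R1<->R2 -> R1=(0,0,0) R2=(0,0,0)
Op 4: inc R2 by 2 -> R2=(0,0,2) value=2
Op 5: merge R0<->R1 -> R0=(0,0,0) R1=(0,0,0)
Op 6: inc R2 by 3 -> R2=(0,0,5) value=5
Op 7: merge R1<->R0 -> R1=(0,0,0) R0=(0,0,0)
Op 8: inc R1 by 3 -> R1=(0,3,0) value=3
Op 9: merge R0<->R1 -> R0=(0,3,0) R1=(0,3,0)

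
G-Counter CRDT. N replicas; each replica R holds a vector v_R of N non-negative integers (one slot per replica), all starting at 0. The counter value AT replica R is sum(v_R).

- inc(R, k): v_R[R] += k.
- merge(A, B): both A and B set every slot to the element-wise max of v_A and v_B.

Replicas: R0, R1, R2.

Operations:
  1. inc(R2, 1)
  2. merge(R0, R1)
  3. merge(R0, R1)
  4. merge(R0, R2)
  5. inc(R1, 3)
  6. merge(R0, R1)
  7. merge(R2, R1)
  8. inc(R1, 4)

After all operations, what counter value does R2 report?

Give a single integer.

Answer: 4

Derivation:
Op 1: inc R2 by 1 -> R2=(0,0,1) value=1
Op 2: merge R0<->R1 -> R0=(0,0,0) R1=(0,0,0)
Op 3: merge R0<->R1 -> R0=(0,0,0) R1=(0,0,0)
Op 4: merge R0<->R2 -> R0=(0,0,1) R2=(0,0,1)
Op 5: inc R1 by 3 -> R1=(0,3,0) value=3
Op 6: merge R0<->R1 -> R0=(0,3,1) R1=(0,3,1)
Op 7: merge R2<->R1 -> R2=(0,3,1) R1=(0,3,1)
Op 8: inc R1 by 4 -> R1=(0,7,1) value=8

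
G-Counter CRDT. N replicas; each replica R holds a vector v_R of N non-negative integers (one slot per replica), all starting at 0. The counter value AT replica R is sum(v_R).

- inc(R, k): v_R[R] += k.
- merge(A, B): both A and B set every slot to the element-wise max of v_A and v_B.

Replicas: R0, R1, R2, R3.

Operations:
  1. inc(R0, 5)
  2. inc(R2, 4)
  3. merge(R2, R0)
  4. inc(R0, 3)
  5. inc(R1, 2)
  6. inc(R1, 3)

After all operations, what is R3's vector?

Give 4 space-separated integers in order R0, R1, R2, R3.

Answer: 0 0 0 0

Derivation:
Op 1: inc R0 by 5 -> R0=(5,0,0,0) value=5
Op 2: inc R2 by 4 -> R2=(0,0,4,0) value=4
Op 3: merge R2<->R0 -> R2=(5,0,4,0) R0=(5,0,4,0)
Op 4: inc R0 by 3 -> R0=(8,0,4,0) value=12
Op 5: inc R1 by 2 -> R1=(0,2,0,0) value=2
Op 6: inc R1 by 3 -> R1=(0,5,0,0) value=5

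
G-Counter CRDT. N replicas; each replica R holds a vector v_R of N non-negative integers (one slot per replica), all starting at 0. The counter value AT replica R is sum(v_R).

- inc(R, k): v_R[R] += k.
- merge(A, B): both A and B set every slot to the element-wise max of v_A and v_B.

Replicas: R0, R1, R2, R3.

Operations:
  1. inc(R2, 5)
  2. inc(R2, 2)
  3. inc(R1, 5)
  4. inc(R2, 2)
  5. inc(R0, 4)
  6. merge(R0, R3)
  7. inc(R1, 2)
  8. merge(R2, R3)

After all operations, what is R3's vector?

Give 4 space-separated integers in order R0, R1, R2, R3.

Answer: 4 0 9 0

Derivation:
Op 1: inc R2 by 5 -> R2=(0,0,5,0) value=5
Op 2: inc R2 by 2 -> R2=(0,0,7,0) value=7
Op 3: inc R1 by 5 -> R1=(0,5,0,0) value=5
Op 4: inc R2 by 2 -> R2=(0,0,9,0) value=9
Op 5: inc R0 by 4 -> R0=(4,0,0,0) value=4
Op 6: merge R0<->R3 -> R0=(4,0,0,0) R3=(4,0,0,0)
Op 7: inc R1 by 2 -> R1=(0,7,0,0) value=7
Op 8: merge R2<->R3 -> R2=(4,0,9,0) R3=(4,0,9,0)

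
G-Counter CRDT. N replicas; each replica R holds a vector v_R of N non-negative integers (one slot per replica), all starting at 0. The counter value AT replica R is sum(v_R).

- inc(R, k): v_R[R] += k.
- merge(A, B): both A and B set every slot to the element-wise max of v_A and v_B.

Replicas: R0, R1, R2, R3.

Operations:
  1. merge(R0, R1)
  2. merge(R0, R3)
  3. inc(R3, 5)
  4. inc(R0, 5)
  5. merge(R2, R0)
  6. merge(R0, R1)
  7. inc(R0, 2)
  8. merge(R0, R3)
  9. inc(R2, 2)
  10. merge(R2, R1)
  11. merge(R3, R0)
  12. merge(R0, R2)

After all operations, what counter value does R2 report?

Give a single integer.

Op 1: merge R0<->R1 -> R0=(0,0,0,0) R1=(0,0,0,0)
Op 2: merge R0<->R3 -> R0=(0,0,0,0) R3=(0,0,0,0)
Op 3: inc R3 by 5 -> R3=(0,0,0,5) value=5
Op 4: inc R0 by 5 -> R0=(5,0,0,0) value=5
Op 5: merge R2<->R0 -> R2=(5,0,0,0) R0=(5,0,0,0)
Op 6: merge R0<->R1 -> R0=(5,0,0,0) R1=(5,0,0,0)
Op 7: inc R0 by 2 -> R0=(7,0,0,0) value=7
Op 8: merge R0<->R3 -> R0=(7,0,0,5) R3=(7,0,0,5)
Op 9: inc R2 by 2 -> R2=(5,0,2,0) value=7
Op 10: merge R2<->R1 -> R2=(5,0,2,0) R1=(5,0,2,0)
Op 11: merge R3<->R0 -> R3=(7,0,0,5) R0=(7,0,0,5)
Op 12: merge R0<->R2 -> R0=(7,0,2,5) R2=(7,0,2,5)

Answer: 14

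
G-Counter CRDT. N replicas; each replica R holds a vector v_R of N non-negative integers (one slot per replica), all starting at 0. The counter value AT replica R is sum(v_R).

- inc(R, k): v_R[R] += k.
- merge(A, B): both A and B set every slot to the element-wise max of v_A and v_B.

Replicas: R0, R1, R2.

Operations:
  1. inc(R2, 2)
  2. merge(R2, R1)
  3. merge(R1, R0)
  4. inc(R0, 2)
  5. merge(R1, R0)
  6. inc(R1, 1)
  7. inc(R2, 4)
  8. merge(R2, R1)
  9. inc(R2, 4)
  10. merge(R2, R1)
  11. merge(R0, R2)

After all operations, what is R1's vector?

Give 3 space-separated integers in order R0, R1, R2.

Answer: 2 1 10

Derivation:
Op 1: inc R2 by 2 -> R2=(0,0,2) value=2
Op 2: merge R2<->R1 -> R2=(0,0,2) R1=(0,0,2)
Op 3: merge R1<->R0 -> R1=(0,0,2) R0=(0,0,2)
Op 4: inc R0 by 2 -> R0=(2,0,2) value=4
Op 5: merge R1<->R0 -> R1=(2,0,2) R0=(2,0,2)
Op 6: inc R1 by 1 -> R1=(2,1,2) value=5
Op 7: inc R2 by 4 -> R2=(0,0,6) value=6
Op 8: merge R2<->R1 -> R2=(2,1,6) R1=(2,1,6)
Op 9: inc R2 by 4 -> R2=(2,1,10) value=13
Op 10: merge R2<->R1 -> R2=(2,1,10) R1=(2,1,10)
Op 11: merge R0<->R2 -> R0=(2,1,10) R2=(2,1,10)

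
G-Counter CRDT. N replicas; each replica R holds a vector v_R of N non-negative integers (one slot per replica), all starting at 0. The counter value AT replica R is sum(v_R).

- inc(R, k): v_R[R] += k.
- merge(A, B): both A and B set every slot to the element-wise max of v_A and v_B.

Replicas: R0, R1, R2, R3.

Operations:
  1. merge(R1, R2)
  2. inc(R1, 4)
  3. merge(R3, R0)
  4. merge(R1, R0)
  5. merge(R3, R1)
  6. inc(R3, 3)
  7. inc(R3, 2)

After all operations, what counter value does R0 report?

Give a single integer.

Answer: 4

Derivation:
Op 1: merge R1<->R2 -> R1=(0,0,0,0) R2=(0,0,0,0)
Op 2: inc R1 by 4 -> R1=(0,4,0,0) value=4
Op 3: merge R3<->R0 -> R3=(0,0,0,0) R0=(0,0,0,0)
Op 4: merge R1<->R0 -> R1=(0,4,0,0) R0=(0,4,0,0)
Op 5: merge R3<->R1 -> R3=(0,4,0,0) R1=(0,4,0,0)
Op 6: inc R3 by 3 -> R3=(0,4,0,3) value=7
Op 7: inc R3 by 2 -> R3=(0,4,0,5) value=9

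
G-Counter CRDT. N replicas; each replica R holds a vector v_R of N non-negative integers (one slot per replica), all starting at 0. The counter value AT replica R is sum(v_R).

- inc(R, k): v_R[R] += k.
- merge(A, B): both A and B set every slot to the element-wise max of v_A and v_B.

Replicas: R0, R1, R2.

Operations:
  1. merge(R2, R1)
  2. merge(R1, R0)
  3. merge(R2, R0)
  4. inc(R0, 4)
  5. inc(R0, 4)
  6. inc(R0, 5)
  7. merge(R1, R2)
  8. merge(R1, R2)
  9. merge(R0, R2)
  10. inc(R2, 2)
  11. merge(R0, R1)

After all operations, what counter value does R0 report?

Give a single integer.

Answer: 13

Derivation:
Op 1: merge R2<->R1 -> R2=(0,0,0) R1=(0,0,0)
Op 2: merge R1<->R0 -> R1=(0,0,0) R0=(0,0,0)
Op 3: merge R2<->R0 -> R2=(0,0,0) R0=(0,0,0)
Op 4: inc R0 by 4 -> R0=(4,0,0) value=4
Op 5: inc R0 by 4 -> R0=(8,0,0) value=8
Op 6: inc R0 by 5 -> R0=(13,0,0) value=13
Op 7: merge R1<->R2 -> R1=(0,0,0) R2=(0,0,0)
Op 8: merge R1<->R2 -> R1=(0,0,0) R2=(0,0,0)
Op 9: merge R0<->R2 -> R0=(13,0,0) R2=(13,0,0)
Op 10: inc R2 by 2 -> R2=(13,0,2) value=15
Op 11: merge R0<->R1 -> R0=(13,0,0) R1=(13,0,0)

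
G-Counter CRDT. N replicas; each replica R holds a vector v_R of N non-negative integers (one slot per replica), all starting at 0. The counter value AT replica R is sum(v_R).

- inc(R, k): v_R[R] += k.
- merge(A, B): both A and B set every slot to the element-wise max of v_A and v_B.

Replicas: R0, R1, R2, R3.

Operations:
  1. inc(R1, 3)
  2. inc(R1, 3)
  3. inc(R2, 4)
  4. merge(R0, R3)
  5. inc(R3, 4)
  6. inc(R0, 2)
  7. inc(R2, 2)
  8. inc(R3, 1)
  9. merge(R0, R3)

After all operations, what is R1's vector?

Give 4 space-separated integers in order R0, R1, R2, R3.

Op 1: inc R1 by 3 -> R1=(0,3,0,0) value=3
Op 2: inc R1 by 3 -> R1=(0,6,0,0) value=6
Op 3: inc R2 by 4 -> R2=(0,0,4,0) value=4
Op 4: merge R0<->R3 -> R0=(0,0,0,0) R3=(0,0,0,0)
Op 5: inc R3 by 4 -> R3=(0,0,0,4) value=4
Op 6: inc R0 by 2 -> R0=(2,0,0,0) value=2
Op 7: inc R2 by 2 -> R2=(0,0,6,0) value=6
Op 8: inc R3 by 1 -> R3=(0,0,0,5) value=5
Op 9: merge R0<->R3 -> R0=(2,0,0,5) R3=(2,0,0,5)

Answer: 0 6 0 0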